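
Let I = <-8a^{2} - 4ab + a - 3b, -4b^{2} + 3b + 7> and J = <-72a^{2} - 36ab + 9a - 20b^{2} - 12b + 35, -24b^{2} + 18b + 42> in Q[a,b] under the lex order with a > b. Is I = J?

Yes, the ideals are equal.

Two ideals are equal iff their reduced Gröbner bases coincide (the reduced basis is unique for a fixed ordering).
Buchberger on the first generating set:
f_1 = -8a^{2} - 4ab + a - 3b, LT = a^{2}.
f_2 = -4b^{2} + 3b + 7, LT = b^{2}.

The S-polynomials (S(f_1,f_2)) all reduce to 0 modulo the current basis, so we have a Gröbner basis.
Inter-reduce: drop elements whose leading term is divisible by another's, tail-reduce, and make monic.
Reduced Gröbner basis: {a^{2} + \tfrac{1}{2}ab - \tfrac{1}{8}a + \tfrac{3}{8}b, b^{2} - \tfrac{3}{4}b - \tfrac{7}{4}}.

Buchberger on the second generating set:
h_1 = -72a^{2} - 36ab + 9a - 20b^{2} - 12b + 35, LT = a^{2}.
h_2 = -24b^{2} + 18b + 42, LT = b^{2}.

The S-polynomials (S(h_1,h_2)) all reduce to 0 modulo the current basis, so we have a Gröbner basis.
Inter-reduce: drop elements whose leading term is divisible by another's, tail-reduce, and make monic.
Reduced Gröbner basis: {a^{2} + \tfrac{1}{2}ab - \tfrac{1}{8}a + \tfrac{3}{8}b, b^{2} - \tfrac{3}{4}b - \tfrac{7}{4}}.

Same reduced basis, so the two generating sets span the same ideal.
The same test decides containment: I ⊆ J iff every generator of I reduces to 0 modulo a Gröbner basis of J.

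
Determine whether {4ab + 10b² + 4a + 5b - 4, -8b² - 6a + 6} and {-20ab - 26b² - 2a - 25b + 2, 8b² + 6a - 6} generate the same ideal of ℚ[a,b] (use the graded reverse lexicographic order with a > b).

Yes, the ideals are equal.

Equality of ideals is decidable: compute both reduced Gröbner bases (unique for the ordering) and check whether they agree.
Buchberger on the first generating set:
f_1 = 4ab + 10b² + 4a + 5b - 4, LT = ab.
f_2 = -8b² - 6a + 6, LT = b².

S(f_1,f_2): lcm = ab². S = 5/2b³ - ¾a² + ab + 5/4b² + ¾a - b.
  leading term b³: subtract (-5/16b)·f_2 from 5/2b³ - ¾a² + ab + 5/4b² + ¾a - b → -¾a² - ⅞ab + 5/4b² + ¾a + ⅞b
  leading term a²: no divisor's leading term divides it; move -¾a² to the remainder.
  leading term ab: subtract (-7/32)·f_1 from -⅞ab + 5/4b² + ¾a + ⅞b → 55/16b² + 13/8a + 63/32b - ⅞
  leading term b²: subtract (-55/128)·f_2 from 55/16b² + 13/8a + 63/32b - ⅞ → -61/64a + 63/32b + 109/64
  leading term a: no divisor's leading term divides it; move -61/64a to the remainder.
  leading term b: no divisor's leading term divides it; move 63/32b to the remainder.
  leading term 1: no divisor's leading term divides it; move 109/64 to the remainder.
  remainder -¾a² - 61/64a + 63/32b + 109/64 ≠ 0; add g_3 = -¾a² - 61/64a + 63/32b + 109/64 to the basis.

The other S-polynomials (S(f_1,g_3), S(f_2,g_3)) all reduce to 0 modulo the current basis, so we have a Gröbner basis.
Inter-reduce: drop elements whose leading term is divisible by another's, tail-reduce, and make monic.
Reduced Gröbner basis: {a² + 61/48a - 21/8b - 109/48, ab - ⅞a + 5/4b + ⅞, b² + ¾a - ¾}.

Buchberger on the second generating set:
h_1 = -20ab - 26b² - 2a - 25b + 2, LT = ab.
h_2 = 8b² + 6a - 6, LT = b².

S(h_1,h_2): lcm = ab². S = 13/10b³ - ¾a² + 1/10ab + 5/4b² + ¾a - 1/10b.
  leading term b³: subtract (13/80b)·h_2 from 13/10b³ - ¾a² + 1/10ab + 5/4b² + ¾a - 1/10b → -¾a² - ⅞ab + 5/4b² + ¾a + ⅞b
  leading term a²: no divisor's leading term divides it; move -¾a² to the remainder.
  leading term ab: subtract (7/160)·h_1 from -⅞ab + 5/4b² + ¾a + ⅞b → 191/80b² + 67/80a + 63/32b - 7/80
  leading term b²: subtract (191/640)·h_2 from 191/80b² + 67/80a + 63/32b - 7/80 → -61/64a + 63/32b + 109/64
  leading term a: no divisor's leading term divides it; move -61/64a to the remainder.
  leading term b: no divisor's leading term divides it; move 63/32b to the remainder.
  leading term 1: no divisor's leading term divides it; move 109/64 to the remainder.
  remainder -¾a² - 61/64a + 63/32b + 109/64 ≠ 0; add k_3 = -¾a² - 61/64a + 63/32b + 109/64 to the basis.

The other S-polynomials (S(h_1,k_3), S(h_2,k_3)) all reduce to 0 modulo the current basis, so we have a Gröbner basis.
Inter-reduce: drop elements whose leading term is divisible by another's, tail-reduce, and make monic.
Reduced Gröbner basis: {a² + 61/48a - 21/8b - 109/48, ab - ⅞a + 5/4b + ⅞, b² + ¾a - ¾}.

The two bases agree; hence the ideals are identical.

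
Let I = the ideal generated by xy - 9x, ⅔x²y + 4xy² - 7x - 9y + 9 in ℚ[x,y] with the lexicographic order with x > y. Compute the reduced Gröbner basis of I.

f_1 = xy - 9x, LT = xy.
f_2 = ⅔x²y + 4xy² - 7x - 9y + 9, LT = x²y.

S(f_1,f_2): lcm = x²y. S = -9x² - 6xy² + 21/2x + 27/2y - 27/2.
  reduce S modulo (f_1, f_2):
  remainder -9x² - 951/2x + 27/2y - 27/2 ≠ 0; add g_3 = -9x² - 951/2x + 27/2y - 27/2 to the basis.

S(f_1,g_3): lcm = x²y. S = -9x² - 317/6xy + 3/2y² - 3/2y.
  reduce S modulo (f_1, f_2, g_3):
  remainder 3/2y² - 15y + 27/2 ≠ 0; add g_4 = 3/2y² - 15y + 27/2 to the basis.

The other S-polynomials (S(f_2,g_3), S(f_1,g_4), S(f_2,g_4), S(g_3,g_4)) all reduce to 0 modulo the current basis, so we have a Gröbner basis.
Inter-reduce: drop elements whose leading term is divisible by another's, tail-reduce, and make monic.

G = {x² + 317/6x - 3/2y + 3/2, xy - 9x, y² - 10y + 9}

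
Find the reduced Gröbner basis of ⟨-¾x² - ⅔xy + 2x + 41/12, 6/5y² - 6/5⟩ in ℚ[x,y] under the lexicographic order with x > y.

G = {x² + 8/9xy - 8/3x - 41/9, y² - 1}

f_1 = -¾x² - ⅔xy + 2x + 41/12, LT = x².
f_2 = 6/5y² - 6/5, LT = y².

The S-polynomials (S(f_1,f_2)) all reduce to 0 modulo the current basis, so we have a Gröbner basis.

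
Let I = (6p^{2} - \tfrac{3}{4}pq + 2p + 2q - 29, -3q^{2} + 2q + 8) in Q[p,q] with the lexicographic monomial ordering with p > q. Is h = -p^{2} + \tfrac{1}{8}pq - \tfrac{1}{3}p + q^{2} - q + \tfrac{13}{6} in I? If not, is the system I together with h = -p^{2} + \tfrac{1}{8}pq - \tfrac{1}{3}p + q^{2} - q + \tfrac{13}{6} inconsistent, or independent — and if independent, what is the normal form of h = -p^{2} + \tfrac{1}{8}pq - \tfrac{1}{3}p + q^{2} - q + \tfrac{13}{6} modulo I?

-p^{2} + \tfrac{1}{8}pq - \tfrac{1}{3}p + q^{2} - q + \tfrac{13}{6} lies in I (it reduces to 0).

First compute the reduced Gröbner basis of I by Buchberger's algorithm.
f_1 = 6p^{2} - \tfrac{3}{4}pq + 2p + 2q - 29, LT = p^{2}.
f_2 = -3q^{2} + 2q + 8, LT = q^{2}.

The S-polynomials (S(f_1,f_2)) all reduce to 0 modulo the current basis, so we have a Gröbner basis.
Inter-reduce: drop elements whose leading term is divisible by another's, tail-reduce, and make monic.
Reduced Gröbner basis: {p^{2} - \tfrac{1}{8}pq + \tfrac{1}{3}p + \tfrac{1}{3}q - \tfrac{29}{6}, q^{2} - \tfrac{2}{3}q - \tfrac{8}{3}}.
Label its elements g_1 = p^{2} - \tfrac{1}{8}pq + \tfrac{1}{3}p + \tfrac{1}{3}q - \tfrac{29}{6}, g_2 = q^{2} - \tfrac{2}{3}q - \tfrac{8}{3}.

Reduce h = -p^{2} + \tfrac{1}{8}pq - \tfrac{1}{3}p + q^{2} - q + \tfrac{13}{6} modulo G:
  leading term p^{2}: subtract (-1)·g_1 from -p^{2} + \tfrac{1}{8}pq - \tfrac{1}{3}p + q^{2} - q + \tfrac{13}{6} → q^{2} - \tfrac{2}{3}q - \tfrac{8}{3}
  leading term q^{2}: subtract (1)·g_2 from q^{2} - \tfrac{2}{3}q - \tfrac{8}{3} → 0
  normal form = 0.
Since the normal form is 0, h ∈ I.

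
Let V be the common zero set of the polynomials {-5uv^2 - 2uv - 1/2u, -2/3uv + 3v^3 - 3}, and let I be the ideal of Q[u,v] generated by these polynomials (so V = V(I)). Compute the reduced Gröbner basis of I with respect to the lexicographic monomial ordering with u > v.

G = {u + 45v^4 + 18v^3 - 45v - 18, v^5 + 2/5v^4 + 1/10v^3 - v^2 - 2/5v - 1/10}

f_1 = -5uv^2 - 2uv - 1/2u, LT = uv^2.
f_2 = -2/3uv + 3v^3 - 3, LT = uv.

S(f_1,f_2): lcm = uv^2. S = 2/5uv + 1/10u + 9/2v^4 - 9/2v.
  reduce S modulo (f_1, f_2):
  remainder 1/10u + 9/2v^4 + 9/5v^3 - 9/2v - 9/5 ≠ 0; add g_3 = 1/10u + 9/2v^4 + 9/5v^3 - 9/2v - 9/5 to the basis.

S(f_1,g_3): lcm = uv^2. S = 2/5uv + 1/10u - 45v^6 - 18v^5 + 45v^3 + 18v^2.
  reduce S modulo (f_1, f_2, g_3):
  remainder -45v^6 - 18v^5 - 9/2v^4 + 45v^3 + 18v^2 + 9/2v ≠ 0; add g_4 = -45v^6 - 18v^5 - 9/2v^4 + 45v^3 + 18v^2 + 9/2v to the basis.

S(f_2,g_3): lcm = uv. S = -45v^5 - 18v^4 - 9/2v^3 + 45v^2 + 18v + 9/2.
  reduce S modulo (f_1, f_2, g_3, g_4):
  remainder -45v^5 - 18v^4 - 9/2v^3 + 45v^2 + 18v + 9/2 ≠ 0; add g_5 = -45v^5 - 18v^4 - 9/2v^3 + 45v^2 + 18v + 9/2 to the basis.

The other S-polynomials (S(f_1,g_4), S(f_2,g_4), S(g_3,g_4), S(f_1,g_5), S(f_2,g_5), S(g_3,g_5), S(g_4,g_5)) all reduce to 0 modulo the current basis, so we have a Gröbner basis.
Inter-reduce: drop elements whose leading term is divisible by another's, tail-reduce, and make monic.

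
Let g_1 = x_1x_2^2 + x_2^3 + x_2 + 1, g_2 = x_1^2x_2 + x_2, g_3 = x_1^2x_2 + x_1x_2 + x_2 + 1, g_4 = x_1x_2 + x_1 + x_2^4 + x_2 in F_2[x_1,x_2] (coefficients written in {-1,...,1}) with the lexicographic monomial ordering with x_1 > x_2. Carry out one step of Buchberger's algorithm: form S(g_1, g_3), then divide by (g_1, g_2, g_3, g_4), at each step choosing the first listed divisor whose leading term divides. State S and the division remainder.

S(g_1, g_3) = x_1x_2^3 + x_1x_2^2 + x_1x_2 + x_1 + x_2^2 + x_2; remainder on division = x_2^3 + 1.

lcm(LM(g_1), LM(g_3)) = x_1^2x_2^2.
S = (lcm/LT(g_1))·g_1 − (lcm/LT(g_3))·g_3 = x_1x_2^3 + x_1x_2^2 + x_1x_2 + x_1 + x_2^2 + x_2.
Reduce S modulo (g_1, g_2, g_3, g_4) in that order:
  leading term x_1x_2^3: subtract (x_2)·g_1 from x_1x_2^3 + x_1x_2^2 + x_1x_2 + x_1 + x_2^2 + x_2 → x_1x_2^2 + x_1x_2 + x_1 + x_2^4
  leading term x_1x_2^2: subtract (1)·g_1 from x_1x_2^2 + x_1x_2 + x_1 + x_2^4 → x_1x_2 + x_1 + x_2^4 + x_2^3 + x_2 + 1
  leading term x_1x_2: subtract (1)·g_4 from x_1x_2 + x_1 + x_2^4 + x_2^3 + x_2 + 1 → x_2^3 + 1
  leading term x_2^3: no divisor's leading term divides it; move x_2^3 to the remainder.
  leading term 1: no divisor's leading term divides it; move 1 to the remainder.
The remainder x_2^3 + 1 is nonzero, so it would be added as the next basis element.
This is the inner loop of Buchberger's algorithm — each nonzero remainder becomes a new basis element.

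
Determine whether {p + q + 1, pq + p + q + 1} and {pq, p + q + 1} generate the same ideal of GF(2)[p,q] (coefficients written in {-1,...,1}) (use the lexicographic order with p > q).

Equality of ideals is decidable: compute both reduced Gröbner bases (unique for the ordering) and check whether they agree.
Buchberger on the first generating set:
f_1 = p + q + 1, LT = p.
f_2 = pq + p + q + 1, LT = pq.

S(f_1,f_2): lcm = pq. S = p + q^2 + 1.
  leading term p: subtract (1)·f_1 from p + q^2 + 1 → q^2 + q
  leading term q^2: no divisor's leading term divides it; move q^2 to the remainder.
  leading term q: no divisor's leading term divides it; move q to the remainder.
  remainder q^2 + q ≠ 0; add g_3 = q^2 + q to the basis.

The other S-polynomials (S(f_1,g_3), S(f_2,g_3)) all reduce to 0 modulo the current basis, so we have a Gröbner basis.
Inter-reduce: drop elements whose leading term is divisible by another's, tail-reduce, and make monic.
Reduced Gröbner basis: {p + q + 1, q^2 + q}.

Buchberger on the second generating set:
h_1 = pq, LT = pq.
h_2 = p + q + 1, LT = p.

S(h_1,h_2): lcm = pq. S = q^2 + q.
  leading term q^2: no divisor's leading term divides it; move q^2 to the remainder.
  leading term q: no divisor's leading term divides it; move q to the remainder.
  remainder q^2 + q ≠ 0; add k_3 = q^2 + q to the basis.

The other S-polynomials (S(h_1,k_3), S(h_2,k_3)) all reduce to 0 modulo the current basis, so we have a Gröbner basis.
Inter-reduce: drop elements whose leading term is divisible by another's, tail-reduce, and make monic.
Reduced Gröbner basis: {p + q + 1, q^2 + q}.

Same reduced basis, so the two generating sets span the same ideal.
The choice of monomial ordering does not affect the verdict — as long as both bases are computed under the same ordering, their equality decides ideal equality.

Yes, the ideals are equal.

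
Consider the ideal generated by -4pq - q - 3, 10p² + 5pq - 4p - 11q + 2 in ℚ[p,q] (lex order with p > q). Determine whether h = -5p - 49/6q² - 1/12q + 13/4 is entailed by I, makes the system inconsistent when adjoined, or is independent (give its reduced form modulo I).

First compute the reduced Gröbner basis of I by Buchberger's algorithm.
f_1 = -4pq - q - 3, LT = pq.
f_2 = 10p² + 5pq - 4p - 11q + 2, LT = p².

S(f_1,f_2): lcm = p²q. S = -½pq² + 13/20pq + ¾p + 11/10q² - ⅕q.
  leading term pq²: subtract (⅛q)·f_1 from -½pq² + 13/20pq + ¾p + 11/10q² - ⅕q → 13/20pq + ¾p + 49/40q² + 7/40q
  leading term pq: subtract (-13/80)·f_1 from 13/20pq + ¾p + 49/40q² + 7/40q → ¾p + 49/40q² + 1/80q - 39/80
  leading term p: no divisor's leading term divides it; move ¾p to the remainder.
  leading term q²: no divisor's leading term divides it; move 49/40q² to the remainder.
  leading term q: no divisor's leading term divides it; move 1/80q to the remainder.
  leading term 1: no divisor's leading term divides it; move -39/80 to the remainder.
  remainder ¾p + 49/40q² + 1/80q - 39/80 ≠ 0; add k_3 = ¾p + 49/40q² + 1/80q - 39/80 to the basis.

S(f_1,k_3): lcm = pq. S = -49/30q³ - 1/60q² + 9/10q + ¾.
  leading term q³: no divisor's leading term divides it; move -49/30q³ to the remainder.
  leading term q²: no divisor's leading term divides it; move -1/60q² to the remainder.
  leading term q: no divisor's leading term divides it; move 9/10q to the remainder.
  leading term 1: no divisor's leading term divides it; move ¾ to the remainder.
  remainder -49/30q³ - 1/60q² + 9/10q + ¾ ≠ 0; add k_4 = -49/30q³ - 1/60q² + 9/10q + ¾ to the basis.

The other S-polynomials (S(f_2,k_3), S(f_1,k_4), S(f_2,k_4), S(k_3,k_4)) all reduce to 0 modulo the current basis, so we have a Gröbner basis.
Inter-reduce: drop elements whose leading term is divisible by another's, tail-reduce, and make monic.
Reduced Gröbner basis: {p + 49/30q² + 1/60q - 13/20, q³ + 1/98q² - 27/49q - 45/98}.
Label its elements g_1 = p + 49/30q² + 1/60q - 13/20, g_2 = q³ + 1/98q² - 27/49q - 45/98.

Reduce h = -5p - 49/6q² - 1/12q + 13/4 modulo G:
  leading term p: subtract (-5)·g_1 from -5p - 49/6q² - 1/12q + 13/4 → 0
  normal form = 0.
Since the normal form is 0, h ∈ I.

-5p - 49/6q² - 1/12q + 13/4 lies in I (it reduces to 0).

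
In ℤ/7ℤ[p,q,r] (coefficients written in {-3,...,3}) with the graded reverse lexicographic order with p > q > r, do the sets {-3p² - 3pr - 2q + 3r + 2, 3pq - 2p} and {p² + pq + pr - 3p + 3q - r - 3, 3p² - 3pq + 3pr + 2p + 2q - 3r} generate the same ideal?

No, the ideals differ.

For a fixed monomial order, each ideal has a unique reduced Gröbner basis; comparing bases decides equality.
Buchberger on the first generating set:
f_1 = -3p² - 3pr - 2q + 3r + 2, LT = p².
f_2 = 3pq - 2p, LT = pq.

S(f_1,f_2): lcm = p²q. S = pqr + 3p² + 3q² - qr - 3q.
  reduce S modulo (f_1, f_2):
  remainder 3q² - qr + 2q + 3r + 2 ≠ 0; add g_3 = 3q² - qr + 2q + 3r + 2 to the basis.

The other S-polynomials (S(f_1,g_3), S(f_2,g_3)) all reduce to 0 modulo the current basis, so we have a Gröbner basis.
Inter-reduce: drop elements whose leading term is divisible by another's, tail-reduce, and make monic.
Reduced Gröbner basis: {p² + pr + 3q - r - 3, pq - 3p, q² + 2qr + 3q + r + 3}.

Buchberger on the second generating set:
h_1 = p² + pq + pr - 3p + 3q - r - 3, LT = p².
h_2 = 3p² - 3pq + 3pr + 2p + 2q - 3r, LT = p².

S(h_1,h_2): lcm = p². S = 2pq + p - 3.
  reduce S modulo (h_1, h_2):
  remainder 2pq + p - 3 ≠ 0; add k_3 = 2pq + p - 3 to the basis.

S(h_1,k_3): lcm = p²q. S = pq² + pqr + 3p² - 3pq + 3q² - qr - 2p - 3q.
  reduce S modulo (h_1, h_2, k_3):
  remainder 3q² - qr - 2p + r + 1 ≠ 0; add k_4 = 3q² - qr - 2p + r + 1 to the basis.

The other S-polynomials (S(h_2,k_3), S(h_1,k_4), S(h_2,k_4), S(k_3,k_4)) all reduce to 0 modulo the current basis, so we have a Gröbner basis.
Inter-reduce: drop elements whose leading term is divisible by another's, tail-reduce, and make monic.
Reduced Gröbner basis: {p² + pr + 3q - r + 2, pq - 3p + 2, q² + 2qr - 3p - 2r - 2}.

Since the reduced bases disagree, the two ideals are not the same.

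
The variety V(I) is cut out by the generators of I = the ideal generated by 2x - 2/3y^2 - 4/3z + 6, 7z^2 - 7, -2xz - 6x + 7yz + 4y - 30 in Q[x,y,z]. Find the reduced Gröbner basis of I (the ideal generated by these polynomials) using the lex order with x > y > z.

f_1 = 2x - 2/3y^2 - 4/3z + 6, LT = x.
f_2 = 7z^2 - 7, LT = z^2.
f_3 = -2xz - 6x + 7yz + 4y - 30, LT = xz.

S(f_1,f_3): lcm = xz. S = -3x - 1/3y^2z + 7/2yz + 2y - 2/3z^2 + 3z - 15.
  leading term x: subtract (-3/2)·f_1 from -3x - 1/3y^2z + 7/2yz + 2y - 2/3z^2 + 3z - 15 → -1/3y^2z - y^2 + 7/2yz + 2y - 2/3z^2 + z - 6
  leading term y^2z: no divisor's leading term divides it; move -1/3y^2z to the remainder.
  leading term y^2: no divisor's leading term divides it; move -y^2 to the remainder.
  leading term yz: no divisor's leading term divides it; move 7/2yz to the remainder.
  leading term y: no divisor's leading term divides it; move 2y to the remainder.
  leading term z^2: subtract (-2/21)·f_2 from -2/3z^2 + z - 6 → z - 20/3
  leading term z: no divisor's leading term divides it; move z to the remainder.
  leading term 1: no divisor's leading term divides it; move -20/3 to the remainder.
  remainder -1/3y^2z - y^2 + 7/2yz + 2y + z - 20/3 ≠ 0; add g_4 = -1/3y^2z - y^2 + 7/2yz + 2y + z - 20/3 to the basis.

S(f_2,f_3): lcm = xz^2. S = -3xz - x + 7/2yz^2 + 2yz - 15z.
  leading term xz: subtract (-3/2z)·f_1 from -3xz - x + 7/2yz^2 + 2yz - 15z → -x - y^2z + 7/2yz^2 + 2yz - 2z^2 - 6z
  leading term x: subtract (-1/2)·f_1 from -x - y^2z + 7/2yz^2 + 2yz - 2z^2 - 6z → -y^2z - 1/3y^2 + 7/2yz^2 + 2yz - 2z^2 - 20/3z + 3
  leading term y^2z: subtract (3)·g_4 from -y^2z - 1/3y^2 + 7/2yz^2 + 2yz - 2z^2 - 20/3z + 3 → 8/3y^2 + 7/2yz^2 - 17/2yz - 6y - 2z^2 - 29/3z + 23
  leading term y^2: no divisor's leading term divides it; move 8/3y^2 to the remainder.
  leading term yz^2: subtract (1/2y)·f_2 from 7/2yz^2 - 17/2yz - 6y - 2z^2 - 29/3z + 23 → -17/2yz - 5/2y - 2z^2 - 29/3z + 23
  leading term yz: no divisor's leading term divides it; move -17/2yz to the remainder.
  leading term y: no divisor's leading term divides it; move -5/2y to the remainder.
  leading term z^2: subtract (-2/7)·f_2 from -2z^2 - 29/3z + 23 → -29/3z + 21
  leading term z: no divisor's leading term divides it; move -29/3z to the remainder.
  leading term 1: no divisor's leading term divides it; move 21 to the remainder.
  remainder 8/3y^2 - 17/2yz - 5/2y - 29/3z + 21 ≠ 0; add g_5 = 8/3y^2 - 17/2yz - 5/2y - 29/3z + 21 to the basis.

The other S-polynomials (S(f_1,f_2), S(f_1,g_4), S(f_2,g_4), S(f_3,g_4), S(f_1,g_5), S(f_2,g_5), S(f_3,g_5), S(g_4,g_5)) all reduce to 0 modulo the current basis, so we have a Gröbner basis.
Inter-reduce: drop elements whose leading term is divisible by another's, tail-reduce, and make monic.

G = {x - 17/16yz - 5/16y - 15/8z + 45/8, y^2 - 51/16yz - 15/16y - 29/8z + 63/8, z^2 - 1}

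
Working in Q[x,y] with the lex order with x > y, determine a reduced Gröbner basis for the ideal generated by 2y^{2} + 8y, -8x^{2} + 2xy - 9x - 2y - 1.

f_1 = 2y^{2} + 8y, LT = y^{2}.
f_2 = -8x^{2} + 2xy - 9x - 2y - 1, LT = x^{2}.

The S-polynomials (S(f_1,f_2)) all reduce to 0 modulo the current basis, so we have a Gröbner basis.

G = {x^{2} - \tfrac{1}{4}xy + \tfrac{9}{8}x + \tfrac{1}{4}y + \tfrac{1}{8}, y^{2} + 4y}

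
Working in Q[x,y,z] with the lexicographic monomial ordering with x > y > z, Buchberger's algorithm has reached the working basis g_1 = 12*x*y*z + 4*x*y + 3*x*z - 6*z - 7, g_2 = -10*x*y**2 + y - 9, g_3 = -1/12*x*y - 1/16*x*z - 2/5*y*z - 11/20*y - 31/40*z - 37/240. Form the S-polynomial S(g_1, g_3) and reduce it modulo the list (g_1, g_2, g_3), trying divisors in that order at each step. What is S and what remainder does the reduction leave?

S(g_1, g_3) = 1/3*x*y - 3/4*x*z**2 + 1/4*x*z - 24/5*y*z**2 - 33/5*y*z - 93/10*z**2 - 47/20*z - 7/12; remainder on division = -3/4*x*z**2 - 24/5*y*z**2 - 41/5*y*z - 11/5*y - 93/10*z**2 - 109/20*z - 6/5.

lcm(LM(g_1), LM(g_3)) = x*y*z.
S = (lcm/LT(g_1))·g_1 − (lcm/LT(g_3))·g_3 = 1/3*x*y - 3/4*x*z**2 + 1/4*x*z - 24/5*y*z**2 - 33/5*y*z - 93/10*z**2 - 47/20*z - 7/12.
Reduce S modulo (g_1, g_2, g_3) in that order:
  leading term x*y: subtract (-4)·g_3 from 1/3*x*y - 3/4*x*z**2 + 1/4*x*z - 24/5*y*z**2 - 33/5*y*z - 93/10*z**2 - 47/20*z - 7/12 → -3/4*x*z**2 - 24/5*y*z**2 - 41/5*y*z - 11/5*y - 93/10*z**2 - 109/20*z - 6/5
  leading term x*z**2: no divisor's leading term divides it; move -3/4*x*z**2 to the remainder.
  leading term y*z**2: no divisor's leading term divides it; move -24/5*y*z**2 to the remainder.
  leading term y*z: no divisor's leading term divides it; move -41/5*y*z to the remainder.
  leading term y: no divisor's leading term divides it; move -11/5*y to the remainder.
  leading term z**2: no divisor's leading term divides it; move -93/10*z**2 to the remainder.
  leading term z: no divisor's leading term divides it; move -109/20*z to the remainder.
  leading term 1: no divisor's leading term divides it; move -6/5 to the remainder.
The remainder -3/4*x*z**2 - 24/5*y*z**2 - 41/5*y*z - 11/5*y - 93/10*z**2 - 109/20*z - 6/5 is nonzero, so it would be added as the next basis element.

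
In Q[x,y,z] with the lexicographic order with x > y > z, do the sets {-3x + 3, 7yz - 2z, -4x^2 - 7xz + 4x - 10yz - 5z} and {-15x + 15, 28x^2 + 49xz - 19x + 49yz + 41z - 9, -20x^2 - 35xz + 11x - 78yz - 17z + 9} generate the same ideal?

Since reduced Gröbner bases are canonical representatives of ideals under a given ordering, it suffices to compute and compare them.
Buchberger on the first generating set:
f_1 = -3x + 3, LT = x.
f_2 = 7yz - 2z, LT = yz.
f_3 = -4x^2 - 7xz + 4x - 10yz - 5z, LT = x^2.

S(f_1,f_3): lcm = x^2. S = -7/4xz - 5/2yz - 5/4z.
  leading term xz: subtract (7/12z)·f_1 from -7/4xz - 5/2yz - 5/4z → -5/2yz - 3z
  leading term yz: subtract (-5/14)·f_2 from -5/2yz - 3z → -26/7z
  leading term z: no divisor's leading term divides it; move -26/7z to the remainder.
  remainder -26/7z ≠ 0; add g_4 = -26/7z to the basis.

The other S-polynomials (S(f_1,f_2), S(f_2,f_3), S(f_1,g_4), S(f_2,g_4), S(f_3,g_4)) all reduce to 0 modulo the current basis, so we have a Gröbner basis.
Inter-reduce: drop elements whose leading term is divisible by another's, tail-reduce, and make monic.
Reduced Gröbner basis: {x - 1, z}.

Buchberger on the second generating set:
h_1 = -15x + 15, LT = x.
h_2 = 28x^2 + 49xz - 19x + 49yz + 41z - 9, LT = x^2.
h_3 = -20x^2 - 35xz + 11x - 78yz - 17z + 9, LT = x^2.

S(h_1,h_2): lcm = x^2. S = -7/4xz - 9/28x - 7/4yz - 41/28z + 9/28.
  leading term xz: subtract (7/60z)·h_1 from -7/4xz - 9/28x - 7/4yz - 41/28z + 9/28 → -9/28x - 7/4yz - 45/14z + 9/28
  leading term x: subtract (3/140)·h_1 from -9/28x - 7/4yz - 45/14z + 9/28 → -7/4yz - 45/14z
  leading term yz: no divisor's leading term divides it; move -7/4yz to the remainder.
  leading term z: no divisor's leading term divides it; move -45/14z to the remainder.
  remainder -7/4yz - 45/14z ≠ 0; add k_4 = -7/4yz - 45/14z to the basis.

S(h_1,h_3): lcm = x^2. S = -7/4xz - 9/20x - 39/10yz - 17/20z + 9/20.
  leading term xz: subtract (7/60z)·h_1 from -7/4xz - 9/20x - 39/10yz - 17/20z + 9/20 → -9/20x - 39/10yz - 13/5z + 9/20
  leading term x: subtract (3/100)·h_1 from -9/20x - 39/10yz - 13/5z + 9/20 → -39/10yz - 13/5z
  leading term yz: subtract (78/35)·k_4 from -39/10yz - 13/5z → 1118/245z
  leading term z: no divisor's leading term divides it; move 1118/245z to the remainder.
  remainder 1118/245z ≠ 0; add k_5 = 1118/245z to the basis.

The other S-polynomials (S(h_2,h_3), S(h_1,k_4), S(h_2,k_4), S(h_3,k_4), S(h_1,k_5), S(h_2,k_5), S(h_3,k_5), S(k_4,k_5)) all reduce to 0 modulo the current basis, so we have a Gröbner basis.
Inter-reduce: drop elements whose leading term is divisible by another's, tail-reduce, and make monic.
Reduced Gröbner basis: {x - 1, z}.

The two bases agree; hence the ideals are identical.
The choice of monomial ordering does not affect the verdict — as long as both bases are computed under the same ordering, their equality decides ideal equality.

Yes, the ideals are equal.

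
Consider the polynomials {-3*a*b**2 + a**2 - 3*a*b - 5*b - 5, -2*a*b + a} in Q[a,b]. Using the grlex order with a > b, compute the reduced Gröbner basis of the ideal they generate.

G = {a**2 - 9/4*a - 5*b - 5, a*b - 1/2*a, b**2 + 1/2*b - 1/2}

Buchberger's algorithm terminates because the ascending chain of leading-term ideals stabilizes.

f_1 = -3*a*b**2 + a**2 - 3*a*b - 5*b - 5, LT = a*b**2.
f_2 = -2*a*b + a, LT = a*b.

S(f_1,f_2): lcm = a*b**2. S = -1/3*a**2 + 3/2*a*b + 5/3*b + 5/3.
  leading term a**2: no divisor's leading term divides it; move -1/3*a**2 to the remainder.
  leading term a*b: subtract (-3/4)·f_2 from 3/2*a*b + 5/3*b + 5/3 → 3/4*a + 5/3*b + 5/3
  leading term a: no divisor's leading term divides it; move 3/4*a to the remainder.
  leading term b: no divisor's leading term divides it; move 5/3*b to the remainder.
  leading term 1: no divisor's leading term divides it; move 5/3 to the remainder.
  remainder -1/3*a**2 + 3/4*a + 5/3*b + 5/3 ≠ 0; add g_3 = -1/3*a**2 + 3/4*a + 5/3*b + 5/3 to the basis.

S(f_1,g_3): lcm = a**2*b**2. S = -1/3*a**3 + a**2*b + 9/4*a*b**2 + 5*b**3 + 5/3*a*b + 5*b**2 + 5/3*a.
  leading term a**3: subtract (a)·g_3 from -1/3*a**3 + a**2*b + 9/4*a*b**2 + 5*b**3 + 5/3*a*b + 5*b**2 + 5/3*a → a**2*b + 9/4*a*b**2 + 5*b**3 - 3/4*a**2 + 5*b**2
  leading term a**2*b: subtract (-1/2*a)·f_2 from a**2*b + 9/4*a*b**2 + 5*b**3 - 3/4*a**2 + 5*b**2 → 9/4*a*b**2 + 5*b**3 - 1/4*a**2 + 5*b**2
  leading term a*b**2: subtract (-3/4)·f_1 from 9/4*a*b**2 + 5*b**3 - 1/4*a**2 + 5*b**2 → 5*b**3 + 1/2*a**2 - 9/4*a*b + 5*b**2 - 15/4*b - 15/4
  leading term b**3: no divisor's leading term divides it; move 5*b**3 to the remainder.
  leading term a**2: subtract (-3/2)·g_3 from 1/2*a**2 - 9/4*a*b + 5*b**2 - 15/4*b - 15/4 → -9/4*a*b + 5*b**2 + 9/8*a - 5/4*b - 5/4
  leading term a*b: subtract (9/8)·f_2 from -9/4*a*b + 5*b**2 + 9/8*a - 5/4*b - 5/4 → 5*b**2 - 5/4*b - 5/4
  leading term b**2: no divisor's leading term divides it; move 5*b**2 to the remainder.
  leading term b: no divisor's leading term divides it; move -5/4*b to the remainder.
  leading term 1: no divisor's leading term divides it; move -5/4 to the remainder.
  remainder 5*b**3 + 5*b**2 - 5/4*b - 5/4 ≠ 0; add g_4 = 5*b**3 + 5*b**2 - 5/4*b - 5/4 to the basis.

S(f_2,g_3): lcm = a**2*b. S = -1/2*a**2 + 9/4*a*b + 5*b**2 + 5*b.
  leading term a**2: subtract (3/2)·g_3 from -1/2*a**2 + 9/4*a*b + 5*b**2 + 5*b → 9/4*a*b + 5*b**2 - 9/8*a + 5/2*b - 5/2
  leading term a*b: subtract (-9/8)·f_2 from 9/4*a*b + 5*b**2 - 9/8*a + 5/2*b - 5/2 → 5*b**2 + 5/2*b - 5/2
  leading term b**2: no divisor's leading term divides it; move 5*b**2 to the remainder.
  leading term b: no divisor's leading term divides it; move 5/2*b to the remainder.
  leading term 1: no divisor's leading term divides it; move -5/2 to the remainder.
  remainder 5*b**2 + 5/2*b - 5/2 ≠ 0; add g_5 = 5*b**2 + 5/2*b - 5/2 to the basis.

The other S-polynomials (S(f_1,g_4), S(f_2,g_4), S(g_3,g_4), S(f_1,g_5), S(f_2,g_5), S(g_3,g_5), S(g_4,g_5)) all reduce to 0 modulo the current basis, so we have a Gröbner basis.
Inter-reduce: drop elements whose leading term is divisible by another's, tail-reduce, and make monic.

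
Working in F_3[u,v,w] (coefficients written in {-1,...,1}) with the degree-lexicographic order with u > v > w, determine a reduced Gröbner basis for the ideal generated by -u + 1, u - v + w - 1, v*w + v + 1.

G = {w**2 + w + 1, u - 1, v - w}

f_1 = -u + 1, LT = u.
f_2 = u - v + w - 1, LT = u.
f_3 = v*w + v + 1, LT = v*w.

S(f_1,f_2): lcm = u. S = v - w.
  reduce S modulo (f_1, f_2, f_3):
  remainder v - w ≠ 0; add g_4 = v - w to the basis.

S(f_3,g_4): lcm = v*w. S = w**2 + v + 1.
  reduce S modulo (f_1, f_2, f_3, g_4):
  remainder w**2 + w + 1 ≠ 0; add g_5 = w**2 + w + 1 to the basis.

The other S-polynomials (S(f_1,f_3), S(f_2,f_3), S(f_1,g_4), S(f_2,g_4), S(f_1,g_5), S(f_2,g_5), S(f_3,g_5), S(g_4,g_5)) all reduce to 0 modulo the current basis, so we have a Gröbner basis.
Inter-reduce: drop elements whose leading term is divisible by another's, tail-reduce, and make monic.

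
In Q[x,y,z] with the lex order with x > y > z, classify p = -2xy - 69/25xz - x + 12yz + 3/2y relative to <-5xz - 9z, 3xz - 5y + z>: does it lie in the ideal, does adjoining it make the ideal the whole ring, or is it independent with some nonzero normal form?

First compute the reduced Gröbner basis of I by Buchberger's algorithm.
f_1 = -5xz - 9z, LT = xz.
f_2 = 3xz - 5y + z, LT = xz.

S(f_1,f_2): lcm = xz. S = 5/3y + 22/15z.
  leading term y: no divisor's leading term divides it; move 5/3y to the remainder.
  leading term z: no divisor's leading term divides it; move 22/15z to the remainder.
  remainder 5/3y + 22/15z ≠ 0; add h_3 = 5/3y + 22/15z to the basis.

The other S-polynomials (S(f_1,h_3), S(f_2,h_3)) all reduce to 0 modulo the current basis, so we have a Gröbner basis.
Inter-reduce: drop elements whose leading term is divisible by another's, tail-reduce, and make monic.
Reduced Gröbner basis: {xz + 9/5z, y + 22/25z}.
Label its elements g_1 = xz + 9/5z, g_2 = y + 22/25z.

Reduce p = -2xy - 69/25xz - x + 12yz + 3/2y modulo G:
  leading term xy: subtract (-2x)·g_2 from -2xy - 69/25xz - x + 12yz + 3/2y → -xz - x + 12yz + 3/2y
  leading term xz: subtract (-1)·g_1 from -xz - x + 12yz + 3/2y → -x + 12yz + 3/2y + 9/5z
  leading term x: no divisor's leading term divides it; move -x to the remainder.
  leading term yz: subtract (12z)·g_2 from 12yz + 3/2y + 9/5z → 3/2y - 264/25z^2 + 9/5z
  leading term y: subtract (3/2)·g_2 from 3/2y - 264/25z^2 + 9/5z → -264/25z^2 + 12/25z
  leading term z^2: no divisor's leading term divides it; move -264/25z^2 to the remainder.
  leading term z: no divisor's leading term divides it; move 12/25z to the remainder.
  normal form = -x - 264/25z^2 + 12/25z.
The normal form is nonzero, so p ∉ I. Since p minus its normal form lies in I, I + (p) = I + (r) where r = -x - 264/25z^2 + 12/25z; decide whether this ideal is the whole ring.
Run Buchberger on G together with r (pairs among the g_i already reduce to 0 since G is a Gröbner basis):
g_1 = xz + 9/5z, LT = xz.
g_2 = y + 22/25z, LT = y.
r = -x - 264/25z^2 + 12/25z, LT = x.

S(g_1,r): lcm = xz. S = -264/25z^3 + 12/25z^2 + 9/5z.
  leading term z^3: no divisor's leading term divides it; move -264/25z^3 to the remainder.
  leading term z^2: no divisor's leading term divides it; move 12/25z^2 to the remainder.
  leading term z: no divisor's leading term divides it; move 9/5z to the remainder.
  remainder -264/25z^3 + 12/25z^2 + 9/5z ≠ 0; add m_4 = -264/25z^3 + 12/25z^2 + 9/5z to the basis.

The other S-polynomials (S(g_1,g_2), S(g_2,r), S(g_1,m_4), S(g_2,m_4), S(r,m_4)) all reduce to 0 modulo the current basis, so we have a Gröbner basis.
Inter-reduce: drop elements whose leading term is divisible by another's, tail-reduce, and make monic.
Reduced Gröbner basis: {x + 264/25z^2 - 12/25z, y + 22/25z, z^3 - 1/22z^2 - 15/88z}.
The reduced Gröbner basis of I + (p) is {x + 264/25z^2 - 12/25z, y + 22/25z, z^3 - 1/22z^2 - 15/88z} ≠ {1}, a proper ideal, so the enlarged system stays consistent: p is independent of I, with normal form -x - 264/25z^2 + 12/25z.

The remainder on division by a Gröbner basis is unique — it is the normal form.

-2xy - 69/25xz - x + 12yz + 3/2y is independent of I; its normal form modulo I is -x - 264/25z^2 + 12/25z.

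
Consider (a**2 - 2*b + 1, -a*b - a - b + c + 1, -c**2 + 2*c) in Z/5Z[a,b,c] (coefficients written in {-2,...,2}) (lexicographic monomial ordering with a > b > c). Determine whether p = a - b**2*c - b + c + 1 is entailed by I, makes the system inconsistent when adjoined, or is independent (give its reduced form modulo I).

Adjoining a - b**2*c - b + c + 1 makes the ideal the whole ring: the system is inconsistent.

First compute the reduced Gröbner basis of I by Buchberger's algorithm.
f_1 = a**2 - 2*b + 1, LT = a**2.
f_2 = -a*b - a - b + c + 1, LT = a*b.
f_3 = -c**2 + 2*c, LT = c**2.

S(f_1,f_2): lcm = a**2*b. S = -a**2 - a*b + a*c + a - 2*b**2 + b.
  leading term a**2: subtract (-1)·f_1 from -a**2 - a*b + a*c + a - 2*b**2 + b → -a*b + a*c + a - 2*b**2 - b + 1
  leading term a*b: subtract (1)·f_2 from -a*b + a*c + a - 2*b**2 - b + 1 → a*c + 2*a - 2*b**2 - c
  leading term a*c: no divisor's leading term divides it; move a*c to the remainder.
  leading term a: no divisor's leading term divides it; move 2*a to the remainder.
  leading term b**2: no divisor's leading term divides it; move -2*b**2 to the remainder.
  leading term c: no divisor's leading term divides it; move -c to the remainder.
  remainder a*c + 2*a - 2*b**2 - c ≠ 0; add h_4 = a*c + 2*a - 2*b**2 - c to the basis.

S(f_2,h_4): lcm = a*b*c. S = -2*a*b + a*c + 2*b**3 + 2*b*c - c**2 - c.
  leading term a*b: subtract (2)·f_2 from -2*a*b + a*c + 2*b**3 + 2*b*c - c**2 - c → a*c + 2*a + 2*b**3 + 2*b*c + 2*b - c**2 + 2*c - 2
  leading term a*c: subtract (1)·h_4 from a*c + 2*a + 2*b**3 + 2*b*c + 2*b - c**2 + 2*c - 2 → 2*b**3 + 2*b**2 + 2*b*c + 2*b - c**2 - 2*c - 2
  leading term b**3: no divisor's leading term divides it; move 2*b**3 to the remainder.
  leading term b**2: no divisor's leading term divides it; move 2*b**2 to the remainder.
  leading term b*c: no divisor's leading term divides it; move 2*b*c to the remainder.
  leading term b: no divisor's leading term divides it; move 2*b to the remainder.
  leading term c**2: subtract (1)·f_3 from -c**2 - 2*c - 2 → c - 2
  leading term c: no divisor's leading term divides it; move c to the remainder.
  leading term 1: no divisor's leading term divides it; move -2 to the remainder.
  remainder 2*b**3 + 2*b**2 + 2*b*c + 2*b + c - 2 ≠ 0; add h_5 = 2*b**3 + 2*b**2 + 2*b*c + 2*b + c - 2 to the basis.

S(f_3,h_4): lcm = a*c**2. S = a*c + 2*b**2*c + c**2.
  leading term a*c: subtract (1)·h_4 from a*c + 2*b**2*c + c**2 → -2*a + 2*b**2*c + 2*b**2 + c**2 + c
  leading term a: no divisor's leading term divides it; move -2*a to the remainder.
  leading term b**2*c: no divisor's leading term divides it; move 2*b**2*c to the remainder.
  leading term b**2: no divisor's leading term divides it; move 2*b**2 to the remainder.
  leading term c**2: subtract (-1)·f_3 from c**2 + c → -2*c
  leading term c: no divisor's leading term divides it; move -2*c to the remainder.
  remainder -2*a + 2*b**2*c + 2*b**2 - 2*c ≠ 0; add h_6 = -2*a + 2*b**2*c + 2*b**2 - 2*c to the basis.

The other S-polynomials (S(f_1,f_3), S(f_2,f_3), S(f_1,h_4), S(f_1,h_5), S(f_2,h_5), S(f_3,h_5), S(h_4,h_5), S(f_1,h_6), S(f_2,h_6), S(f_3,h_6), S(h_4,h_6), S(h_5,h_6)) all reduce to 0 modulo the current basis, so we have a Gröbner basis.
Inter-reduce: drop elements whose leading term is divisible by another's, tail-reduce, and make monic.
Reduced Gröbner basis: {a - b**2*c - b**2 + c, b**3 + b**2 + b*c + b - 2*c - 1, c**2 - 2*c}.
Label its elements g_1 = a - b**2*c - b**2 + c, g_2 = b**3 + b**2 + b*c + b - 2*c - 1, g_3 = c**2 - 2*c.

Reduce p = a - b**2*c - b + c + 1 modulo G:
  leading term a: subtract (1)·g_1 from a - b**2*c - b + c + 1 → b**2 - b + 1
  leading term b**2: no divisor's leading term divides it; move b**2 to the remainder.
  leading term b: no divisor's leading term divides it; move -b to the remainder.
  leading term 1: no divisor's leading term divides it; move 1 to the remainder.
  normal form = b**2 - b + 1.
The normal form is nonzero, so p ∉ I. Since p minus its normal form lies in I, I + (p) = I + (r) where r = b**2 - b + 1; decide whether this ideal is the whole ring.
Run Buchberger on G together with r (pairs among the g_i already reduce to 0 since G is a Gröbner basis):
g_1 = a - b**2*c - b**2 + c, LT = a.
g_2 = b**3 + b**2 + b*c + b - 2*c - 1, LT = b**3.
g_3 = c**2 - 2*c, LT = c**2.
r = b**2 - b + 1, LT = b**2.

S(g_2,r): lcm = b**3. S = 2*b**2 + b*c - 2*c - 1.
  leading term b**2: subtract (2)·r from 2*b**2 + b*c - 2*c - 1 → b*c + 2*b - 2*c + 2
  leading term b*c: no divisor's leading term divides it; move b*c to the remainder.
  leading term b: no divisor's leading term divides it; move 2*b to the remainder.
  leading term c: no divisor's leading term divides it; move -2*c to the remainder.
  leading term 1: no divisor's leading term divides it; move 2 to the remainder.
  remainder b*c + 2*b - 2*c + 2 ≠ 0; add m_5 = b*c + 2*b - 2*c + 2 to the basis.

S(g_2,m_5): lcm = b**3*c. S = -2*b**3 - 2*b**2*c - 2*b**2 + b*c**2 + b*c - 2*c**2 - c.
  leading term b**3: subtract (-2)·g_2 from -2*b**3 - 2*b**2*c - 2*b**2 + b*c**2 + b*c - 2*c**2 - c → -2*b**2*c + b*c**2 - 2*b*c + 2*b - 2*c**2 - 2
  leading term b**2*c: subtract (-2*c)·r from -2*b**2*c + b*c**2 - 2*b*c + 2*b - 2*c**2 - 2 → b*c**2 + b*c + 2*b - 2*c**2 + 2*c - 2
  leading term b*c**2: subtract (b)·g_3 from b*c**2 + b*c + 2*b - 2*c**2 + 2*c - 2 → -2*b*c + 2*b - 2*c**2 + 2*c - 2
  leading term b*c: subtract (-2)·m_5 from -2*b*c + 2*b - 2*c**2 + 2*c - 2 → b - 2*c**2 - 2*c + 2
  leading term b: no divisor's leading term divides it; move b to the remainder.
  leading term c**2: subtract (-2)·g_3 from -2*c**2 - 2*c + 2 → -c + 2
  leading term c: no divisor's leading term divides it; move -c to the remainder.
  leading term 1: no divisor's leading term divides it; move 2 to the remainder.
  remainder b - c + 2 ≠ 0; add m_6 = b - c + 2 to the basis.

S(g_3,m_5): lcm = b*c**2. S = b*c + 2*c**2 - 2*c.
  leading term b*c: subtract (1)·m_5 from b*c + 2*c**2 - 2*c → -2*b + 2*c**2 - 2
  leading term b: subtract (-2)·m_6 from -2*b + 2*c**2 - 2 → 2*c**2 - 2*c + 2
  leading term c**2: subtract (2)·g_3 from 2*c**2 - 2*c + 2 → 2*c + 2
  leading term c: no divisor's leading term divides it; move 2*c to the remainder.
  leading term 1: no divisor's leading term divides it; move 2 to the remainder.
  remainder 2*c + 2 ≠ 0; add m_7 = 2*c + 2 to the basis.

S(g_2,m_6): lcm = b**3. S = b**2*c - b**2 + b*c + b - 2*c - 1.
  leading term b**2*c: subtract (c)·r from b**2*c - b**2 + b*c + b - 2*c - 1 → -b**2 + 2*b*c + b + 2*c - 1
  leading term b**2: subtract (-1)·r from -b**2 + 2*b*c + b + 2*c - 1 → 2*b*c + 2*c
  leading term b*c: subtract (2)·m_5 from 2*b*c + 2*c → b + c + 1
  leading term b: subtract (1)·m_6 from b + c + 1 → 2*c - 1
  leading term c: subtract (1)·m_7 from 2*c - 1 → 2
  leading term 1: no divisor's leading term divides it; move 2 to the remainder.
  remainder 2 ≠ 0; add m_8 = 2 to the basis.

The other S-polynomials (S(g_1,g_2), S(g_1,g_3), S(g_1,r), S(g_2,g_3), S(g_3,r), S(g_1,m_5), S(r,m_5), S(g_1,m_6), S(g_3,m_6), S(r,m_6), S(m_5,m_6), S(g_1,m_7), S(g_2,m_7), S(g_3,m_7), S(r,m_7), S(m_5,m_7), S(m_6,m_7), S(g_1,m_8), S(g_2,m_8), S(g_3,m_8), S(r,m_8), S(m_5,m_8), S(m_6,m_8), S(m_7,m_8)) all reduce to 0 modulo the current basis, so we have a Gröbner basis.
Inter-reduce: drop elements whose leading term is divisible by another's, tail-reduce, and make monic.
Reduced Gröbner basis: {1}.
The reduced Gröbner basis of I + (p) is {1}: the ideal is the whole ring, so the enlarged system has no common solution — adjoining p is inconsistent.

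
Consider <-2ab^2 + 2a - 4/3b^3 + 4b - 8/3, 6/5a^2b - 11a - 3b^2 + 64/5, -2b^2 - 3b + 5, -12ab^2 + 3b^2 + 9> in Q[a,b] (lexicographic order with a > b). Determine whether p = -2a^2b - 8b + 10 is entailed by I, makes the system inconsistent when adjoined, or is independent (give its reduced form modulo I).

-2a^2b - 8b + 10 lies in I (it reduces to 0).

First compute the reduced Gröbner basis of I by Buchberger's algorithm.
f_1 = -2ab^2 + 2a - 4/3b^3 + 4b - 8/3, LT = ab^2.
f_2 = 6/5a^2b - 11a - 3b^2 + 64/5, LT = a^2b.
f_3 = -2b^2 - 3b + 5, LT = b^2.
f_4 = -12ab^2 + 3b^2 + 9, LT = ab^2.

S(f_1,f_2): lcm = a^2b^2. S = -a^2 + 2/3ab^3 + 43/6ab + 4/3a + 5/2b^3 - 32/3b.
  leading term a^2: no divisor's leading term divides it; move -a^2 to the remainder.
  leading term ab^3: subtract (-1/3b)·f_1 from 2/3ab^3 + 43/6ab + 4/3a + 5/2b^3 - 32/3b → 47/6ab + 4/3a - 4/9b^4 + 5/2b^3 + 4/3b^2 - 104/9b
  leading term ab: no divisor's leading term divides it; move 47/6ab to the remainder.
  leading term a: no divisor's leading term divides it; move 4/3a to the remainder.
  leading term b^4: subtract (2/9b^2)·f_3 from -4/9b^4 + 5/2b^3 + 4/3b^2 - 104/9b → 19/6b^3 + 2/9b^2 - 104/9b
  leading term b^3: subtract (-19/12b)·f_3 from 19/6b^3 + 2/9b^2 - 104/9b → -163/36b^2 - 131/36b
  leading term b^2: subtract (163/72)·f_3 from -163/36b^2 - 131/36b → 227/72b - 815/72
  leading term b: no divisor's leading term divides it; move 227/72b to the remainder.
  leading term 1: no divisor's leading term divides it; move -815/72 to the remainder.
  remainder -a^2 + 47/6ab + 4/3a + 227/72b - 815/72 ≠ 0; add h_5 = -a^2 + 47/6ab + 4/3a + 227/72b - 815/72 to the basis.

S(f_1,f_3): lcm = ab^2. S = -3/2ab + 3/2a + 2/3b^3 - 2b + 4/3.
  leading term ab: no divisor's leading term divides it; move -3/2ab to the remainder.
  leading term a: no divisor's leading term divides it; move 3/2a to the remainder.
  leading term b^3: subtract (-1/3b)·f_3 from 2/3b^3 - 2b + 4/3 → -b^2 - 1/3b + 4/3
  leading term b^2: subtract (1/2)·f_3 from -b^2 - 1/3b + 4/3 → 7/6b - 7/6
  leading term b: no divisor's leading term divides it; move 7/6b to the remainder.
  leading term 1: no divisor's leading term divides it; move -7/6 to the remainder.
  remainder -3/2ab + 3/2a + 7/6b - 7/6 ≠ 0; add h_6 = -3/2ab + 3/2a + 7/6b - 7/6 to the basis.

S(f_1,f_4): lcm = ab^2. S = -a + 2/3b^3 + 1/4b^2 - 2b + 25/12.
  leading term a: no divisor's leading term divides it; move -a to the remainder.
  leading term b^3: subtract (-1/3b)·f_3 from 2/3b^3 + 1/4b^2 - 2b + 25/12 → -3/4b^2 - 1/3b + 25/12
  leading term b^2: subtract (3/8)·f_3 from -3/4b^2 - 1/3b + 25/12 → 19/24b + 5/24
  leading term b: no divisor's leading term divides it; move 19/24b to the remainder.
  leading term 1: no divisor's leading term divides it; move 5/24 to the remainder.
  remainder -a + 19/24b + 5/24 ≠ 0; add h_7 = -a + 19/24b + 5/24 to the basis.

S(f_2,f_3): lcm = a^2b^2. S = -3/2a^2b + 5/2a^2 - 55/6ab - 5/2b^3 + 32/3b.
  leading term a^2b: subtract (-5/4)·f_2 from -3/2a^2b + 5/2a^2 - 55/6ab - 5/2b^3 + 32/3b → 5/2a^2 - 55/6ab - 55/4a - 5/2b^3 - 15/4b^2 + 32/3b + 16
  leading term a^2: subtract (-5/2)·h_5 from 5/2a^2 - 55/6ab - 55/4a - 5/2b^3 - 15/4b^2 + 32/3b + 16 → 125/12ab - 125/12a - 5/2b^3 - 15/4b^2 + 2671/144b - 1771/144
  leading term ab: subtract (-125/18)·h_6 from 125/12ab - 125/12a - 5/2b^3 - 15/4b^2 + 2671/144b - 1771/144 → -5/2b^3 - 15/4b^2 + 11513/432b - 8813/432
  leading term b^3: subtract (5/4b)·f_3 from -5/2b^3 - 15/4b^2 + 11513/432b - 8813/432 → 8813/432b - 8813/432
  leading term b: no divisor's leading term divides it; move 8813/432b to the remainder.
  leading term 1: no divisor's leading term divides it; move -8813/432 to the remainder.
  remainder 8813/432b - 8813/432 ≠ 0; add h_8 = 8813/432b - 8813/432 to the basis.

The other S-polynomials (S(f_2,f_4), S(f_3,f_4), S(f_1,h_5), S(f_2,h_5), S(f_3,h_5), S(f_4,h_5), S(f_1,h_6), S(f_2,h_6), S(f_3,h_6), S(f_4,h_6), S(h_5,h_6), S(f_1,h_7), S(f_2,h_7), S(f_3,h_7), S(f_4,h_7), S(h_5,h_7), S(h_6,h_7), S(f_1,h_8), S(f_2,h_8), S(f_3,h_8), S(f_4,h_8), S(h_5,h_8), S(h_6,h_8), S(h_7,h_8)) all reduce to 0 modulo the current basis, so we have a Gröbner basis.
Inter-reduce: drop elements whose leading term is divisible by another's, tail-reduce, and make monic.
Reduced Gröbner basis: {a - 1, b - 1}.
Label its elements g_1 = a - 1, g_2 = b - 1.

Reduce p = -2a^2b - 8b + 10 modulo G:
  leading term a^2b: subtract (-2ab)·g_1 from -2a^2b - 8b + 10 → -2ab - 8b + 10
  leading term ab: subtract (-2b)·g_1 from -2ab - 8b + 10 → -10b + 10
  leading term b: subtract (-10)·g_2 from -10b + 10 → 0
  normal form = 0.
Since the normal form is 0, p ∈ I.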